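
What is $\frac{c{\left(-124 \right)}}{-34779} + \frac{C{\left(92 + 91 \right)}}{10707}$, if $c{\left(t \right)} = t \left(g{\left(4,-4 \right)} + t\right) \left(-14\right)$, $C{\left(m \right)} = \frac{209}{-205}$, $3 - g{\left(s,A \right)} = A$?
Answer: $\frac{148603456303}{25445881455} \approx 5.84$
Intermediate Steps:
$g{\left(s,A \right)} = 3 - A$
$C{\left(m \right)} = - \frac{209}{205}$ ($C{\left(m \right)} = 209 \left(- \frac{1}{205}\right) = - \frac{209}{205}$)
$c{\left(t \right)} = - 14 t \left(7 + t\right)$ ($c{\left(t \right)} = t \left(\left(3 - -4\right) + t\right) \left(-14\right) = t \left(\left(3 + 4\right) + t\right) \left(-14\right) = t \left(7 + t\right) \left(-14\right) = - 14 t \left(7 + t\right)$)
$\frac{c{\left(-124 \right)}}{-34779} + \frac{C{\left(92 + 91 \right)}}{10707} = \frac{\left(-14\right) \left(-124\right) \left(7 - 124\right)}{-34779} - \frac{209}{205 \cdot 10707} = \left(-14\right) \left(-124\right) \left(-117\right) \left(- \frac{1}{34779}\right) - \frac{209}{2194935} = \left(-203112\right) \left(- \frac{1}{34779}\right) - \frac{209}{2194935} = \frac{67704}{11593} - \frac{209}{2194935} = \frac{148603456303}{25445881455}$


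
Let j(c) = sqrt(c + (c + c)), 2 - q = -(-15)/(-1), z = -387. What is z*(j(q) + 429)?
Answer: -166023 - 387*sqrt(51) ≈ -1.6879e+5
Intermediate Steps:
q = 17 (q = 2 - (-5)*(-3/(-1)) = 2 - (-5)*(-3*(-1)) = 2 - (-5)*3 = 2 - 1*(-15) = 2 + 15 = 17)
j(c) = sqrt(3)*sqrt(c) (j(c) = sqrt(c + 2*c) = sqrt(3*c) = sqrt(3)*sqrt(c))
z*(j(q) + 429) = -387*(sqrt(3)*sqrt(17) + 429) = -387*(sqrt(51) + 429) = -387*(429 + sqrt(51)) = -166023 - 387*sqrt(51)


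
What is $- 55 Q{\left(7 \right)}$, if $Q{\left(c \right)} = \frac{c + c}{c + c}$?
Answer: $-55$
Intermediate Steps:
$Q{\left(c \right)} = 1$ ($Q{\left(c \right)} = \frac{2 c}{2 c} = 2 c \frac{1}{2 c} = 1$)
$- 55 Q{\left(7 \right)} = \left(-55\right) 1 = -55$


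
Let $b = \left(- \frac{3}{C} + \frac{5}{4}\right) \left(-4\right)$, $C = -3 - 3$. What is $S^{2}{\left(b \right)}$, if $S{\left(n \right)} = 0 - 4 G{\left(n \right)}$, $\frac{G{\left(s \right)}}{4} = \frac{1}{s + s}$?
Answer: $\frac{64}{49} \approx 1.3061$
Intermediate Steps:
$C = -6$ ($C = -3 - 3 = -6$)
$G{\left(s \right)} = \frac{2}{s}$ ($G{\left(s \right)} = \frac{4}{s + s} = \frac{4}{2 s} = 4 \frac{1}{2 s} = \frac{2}{s}$)
$b = -7$ ($b = \left(- \frac{3}{-6} + \frac{5}{4}\right) \left(-4\right) = \left(\left(-3\right) \left(- \frac{1}{6}\right) + 5 \cdot \frac{1}{4}\right) \left(-4\right) = \left(\frac{1}{2} + \frac{5}{4}\right) \left(-4\right) = \frac{7}{4} \left(-4\right) = -7$)
$S{\left(n \right)} = - \frac{8}{n}$ ($S{\left(n \right)} = 0 - 4 \frac{2}{n} = 0 - \frac{8}{n} = - \frac{8}{n}$)
$S^{2}{\left(b \right)} = \left(- \frac{8}{-7}\right)^{2} = \left(\left(-8\right) \left(- \frac{1}{7}\right)\right)^{2} = \left(\frac{8}{7}\right)^{2} = \frac{64}{49}$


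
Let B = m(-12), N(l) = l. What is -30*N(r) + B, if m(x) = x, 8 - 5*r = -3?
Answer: -78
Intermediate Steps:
r = 11/5 (r = 8/5 - 1/5*(-3) = 8/5 + 3/5 = 11/5 ≈ 2.2000)
B = -12
-30*N(r) + B = -30*11/5 - 12 = -66 - 12 = -78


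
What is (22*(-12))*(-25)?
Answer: 6600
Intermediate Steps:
(22*(-12))*(-25) = -264*(-25) = 6600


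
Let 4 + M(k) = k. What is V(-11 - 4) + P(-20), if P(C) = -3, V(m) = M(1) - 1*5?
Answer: -11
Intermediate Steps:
M(k) = -4 + k
V(m) = -8 (V(m) = (-4 + 1) - 1*5 = -3 - 5 = -8)
V(-11 - 4) + P(-20) = -8 - 3 = -11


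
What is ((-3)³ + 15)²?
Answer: 144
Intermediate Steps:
((-3)³ + 15)² = (-27 + 15)² = (-12)² = 144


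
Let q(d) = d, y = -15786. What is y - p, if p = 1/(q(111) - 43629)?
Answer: -686975147/43518 ≈ -15786.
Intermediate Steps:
p = -1/43518 (p = 1/(111 - 43629) = 1/(-43518) = -1/43518 ≈ -2.2979e-5)
y - p = -15786 - 1*(-1/43518) = -15786 + 1/43518 = -686975147/43518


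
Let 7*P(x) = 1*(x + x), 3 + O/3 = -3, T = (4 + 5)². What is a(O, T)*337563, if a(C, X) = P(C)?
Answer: -12152268/7 ≈ -1.7360e+6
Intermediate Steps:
T = 81 (T = 9² = 81)
O = -18 (O = -9 + 3*(-3) = -9 - 9 = -18)
P(x) = 2*x/7 (P(x) = (1*(x + x))/7 = (1*(2*x))/7 = (2*x)/7 = 2*x/7)
a(C, X) = 2*C/7
a(O, T)*337563 = ((2/7)*(-18))*337563 = -36/7*337563 = -12152268/7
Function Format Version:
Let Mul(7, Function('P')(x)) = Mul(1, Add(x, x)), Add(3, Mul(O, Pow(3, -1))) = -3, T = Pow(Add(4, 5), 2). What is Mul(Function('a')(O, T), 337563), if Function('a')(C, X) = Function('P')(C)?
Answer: Rational(-12152268, 7) ≈ -1.7360e+6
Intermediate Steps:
T = 81 (T = Pow(9, 2) = 81)
O = -18 (O = Add(-9, Mul(3, -3)) = Add(-9, -9) = -18)
Function('P')(x) = Mul(Rational(2, 7), x) (Function('P')(x) = Mul(Rational(1, 7), Mul(1, Add(x, x))) = Mul(Rational(1, 7), Mul(1, Mul(2, x))) = Mul(Rational(1, 7), Mul(2, x)) = Mul(Rational(2, 7), x))
Function('a')(C, X) = Mul(Rational(2, 7), C)
Mul(Function('a')(O, T), 337563) = Mul(Mul(Rational(2, 7), -18), 337563) = Mul(Rational(-36, 7), 337563) = Rational(-12152268, 7)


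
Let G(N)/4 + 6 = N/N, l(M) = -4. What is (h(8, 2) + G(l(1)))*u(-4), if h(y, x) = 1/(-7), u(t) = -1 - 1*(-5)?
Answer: -564/7 ≈ -80.571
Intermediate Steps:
u(t) = 4 (u(t) = -1 + 5 = 4)
G(N) = -20 (G(N) = -24 + 4*(N/N) = -24 + 4*1 = -24 + 4 = -20)
h(y, x) = -⅐
(h(8, 2) + G(l(1)))*u(-4) = (-⅐ - 20)*4 = -141/7*4 = -564/7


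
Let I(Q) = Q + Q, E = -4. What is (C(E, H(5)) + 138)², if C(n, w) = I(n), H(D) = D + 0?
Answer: 16900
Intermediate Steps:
H(D) = D
I(Q) = 2*Q
C(n, w) = 2*n
(C(E, H(5)) + 138)² = (2*(-4) + 138)² = (-8 + 138)² = 130² = 16900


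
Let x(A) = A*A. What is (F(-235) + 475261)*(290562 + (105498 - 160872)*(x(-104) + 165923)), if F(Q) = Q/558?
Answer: -432553805165329012/93 ≈ -4.6511e+15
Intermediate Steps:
x(A) = A²
F(Q) = Q/558 (F(Q) = Q*(1/558) = Q/558)
(F(-235) + 475261)*(290562 + (105498 - 160872)*(x(-104) + 165923)) = ((1/558)*(-235) + 475261)*(290562 + (105498 - 160872)*((-104)² + 165923)) = (-235/558 + 475261)*(290562 - 55374*(10816 + 165923)) = 265195403*(290562 - 55374*176739)/558 = 265195403*(290562 - 9786745386)/558 = (265195403/558)*(-9786454824) = -432553805165329012/93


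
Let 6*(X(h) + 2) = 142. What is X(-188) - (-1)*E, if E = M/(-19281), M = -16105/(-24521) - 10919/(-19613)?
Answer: 200910484360451/9272818521813 ≈ 21.667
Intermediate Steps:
X(h) = 65/3 (X(h) = -2 + (1/6)*142 = -2 + 71/3 = 65/3)
M = 583612164/480930373 (M = -16105*(-1/24521) - 10919*(-1/19613) = 16105/24521 + 10919/19613 = 583612164/480930373 ≈ 1.2135)
E = -194537388/3090939507271 (E = (583612164/480930373)/(-19281) = (583612164/480930373)*(-1/19281) = -194537388/3090939507271 ≈ -6.2938e-5)
X(-188) - (-1)*E = 65/3 - (-1)*(-194537388)/3090939507271 = 65/3 - 1*194537388/3090939507271 = 65/3 - 194537388/3090939507271 = 200910484360451/9272818521813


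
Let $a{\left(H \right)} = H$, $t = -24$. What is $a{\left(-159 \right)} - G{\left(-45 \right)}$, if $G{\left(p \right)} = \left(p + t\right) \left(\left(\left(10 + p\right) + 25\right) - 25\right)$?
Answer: $-2574$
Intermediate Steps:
$G{\left(p \right)} = \left(-24 + p\right) \left(10 + p\right)$ ($G{\left(p \right)} = \left(p - 24\right) \left(\left(\left(10 + p\right) + 25\right) - 25\right) = \left(-24 + p\right) \left(\left(35 + p\right) - 25\right) = \left(-24 + p\right) \left(10 + p\right)$)
$a{\left(-159 \right)} - G{\left(-45 \right)} = -159 - \left(-240 + \left(-45\right)^{2} - -630\right) = -159 - \left(-240 + 2025 + 630\right) = -159 - 2415 = -2574$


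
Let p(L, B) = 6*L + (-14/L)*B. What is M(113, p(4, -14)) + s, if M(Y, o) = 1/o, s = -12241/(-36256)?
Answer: 929849/2646688 ≈ 0.35133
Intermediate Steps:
p(L, B) = 6*L - 14*B/L
s = 12241/36256 (s = -12241*(-1/36256) = 12241/36256 ≈ 0.33763)
M(113, p(4, -14)) + s = 1/(6*4 - 14*(-14)/4) + 12241/36256 = 1/(24 - 14*(-14)*1/4) + 12241/36256 = 1/(24 + 49) + 12241/36256 = 1/73 + 12241/36256 = 929849/2646688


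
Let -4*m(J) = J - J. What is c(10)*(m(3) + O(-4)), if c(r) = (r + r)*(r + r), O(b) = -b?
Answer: 1600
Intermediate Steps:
m(J) = 0 (m(J) = -(J - J)/4 = -1/4*0 = 0)
c(r) = 4*r**2 (c(r) = (2*r)*(2*r) = 4*r**2)
c(10)*(m(3) + O(-4)) = (4*10**2)*(0 - 1*(-4)) = (4*100)*(0 + 4) = 400*4 = 1600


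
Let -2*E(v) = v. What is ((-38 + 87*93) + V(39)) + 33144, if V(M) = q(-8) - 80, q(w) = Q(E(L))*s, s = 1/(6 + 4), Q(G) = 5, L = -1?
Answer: 82235/2 ≈ 41118.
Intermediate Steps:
E(v) = -v/2
s = ⅒ (s = 1/10 = ⅒ ≈ 0.10000)
q(w) = ½ (q(w) = 5*(⅒) = ½)
V(M) = -159/2 (V(M) = ½ - 80 = -159/2)
((-38 + 87*93) + V(39)) + 33144 = ((-38 + 87*93) - 159/2) + 33144 = ((-38 + 8091) - 159/2) + 33144 = (8053 - 159/2) + 33144 = 15947/2 + 33144 = 82235/2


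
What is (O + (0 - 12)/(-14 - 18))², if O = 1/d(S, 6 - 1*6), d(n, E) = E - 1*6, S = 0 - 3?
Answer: 25/576 ≈ 0.043403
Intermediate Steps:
S = -3
d(n, E) = -6 + E (d(n, E) = E - 6 = -6 + E)
O = -⅙ (O = 1/(-6 + (6 - 1*6)) = 1/(-6 + (6 - 6)) = 1/(-6 + 0) = 1/(-6) = -⅙ ≈ -0.16667)
(O + (0 - 12)/(-14 - 18))² = (-⅙ + (0 - 12)/(-14 - 18))² = (-⅙ - 12/(-32))² = (-⅙ - 12*(-1/32))² = (-⅙ + 3/8)² = (5/24)² = 25/576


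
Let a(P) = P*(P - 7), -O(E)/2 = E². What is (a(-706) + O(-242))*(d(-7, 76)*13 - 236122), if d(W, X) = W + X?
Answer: -90855656250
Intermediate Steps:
O(E) = -2*E²
a(P) = P*(-7 + P)
(a(-706) + O(-242))*(d(-7, 76)*13 - 236122) = (-706*(-7 - 706) - 2*(-242)²)*((-7 + 76)*13 - 236122) = (-706*(-713) - 2*58564)*(69*13 - 236122) = (503378 - 117128)*(897 - 236122) = 386250*(-235225) = -90855656250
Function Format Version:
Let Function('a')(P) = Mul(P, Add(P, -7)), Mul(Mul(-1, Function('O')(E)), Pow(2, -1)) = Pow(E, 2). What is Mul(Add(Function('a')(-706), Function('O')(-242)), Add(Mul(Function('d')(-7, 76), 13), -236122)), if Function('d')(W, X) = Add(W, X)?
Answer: -90855656250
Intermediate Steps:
Function('O')(E) = Mul(-2, Pow(E, 2))
Function('a')(P) = Mul(P, Add(-7, P))
Mul(Add(Function('a')(-706), Function('O')(-242)), Add(Mul(Function('d')(-7, 76), 13), -236122)) = Mul(Add(Mul(-706, Add(-7, -706)), Mul(-2, Pow(-242, 2))), Add(Mul(Add(-7, 76), 13), -236122)) = Mul(Add(Mul(-706, -713), Mul(-2, 58564)), Add(Mul(69, 13), -236122)) = Mul(Add(503378, -117128), Add(897, -236122)) = Mul(386250, -235225) = -90855656250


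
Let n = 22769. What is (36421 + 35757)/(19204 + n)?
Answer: 72178/41973 ≈ 1.7196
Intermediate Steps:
(36421 + 35757)/(19204 + n) = (36421 + 35757)/(19204 + 22769) = 72178/41973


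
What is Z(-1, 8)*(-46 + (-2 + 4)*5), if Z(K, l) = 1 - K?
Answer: -72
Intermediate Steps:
Z(-1, 8)*(-46 + (-2 + 4)*5) = (1 - 1*(-1))*(-46 + (-2 + 4)*5) = (1 + 1)*(-46 + 2*5) = 2*(-46 + 10) = 2*(-36) = -72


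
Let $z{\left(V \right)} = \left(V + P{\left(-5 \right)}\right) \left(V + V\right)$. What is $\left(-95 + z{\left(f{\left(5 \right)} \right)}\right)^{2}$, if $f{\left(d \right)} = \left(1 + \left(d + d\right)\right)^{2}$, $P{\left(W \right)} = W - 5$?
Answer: $716472289$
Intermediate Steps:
$P{\left(W \right)} = -5 + W$
$f{\left(d \right)} = \left(1 + 2 d\right)^{2}$
$z{\left(V \right)} = 2 V \left(-10 + V\right)$ ($z{\left(V \right)} = \left(V - 10\right) \left(V + V\right) = \left(V - 10\right) 2 V = \left(-10 + V\right) 2 V = 2 V \left(-10 + V\right)$)
$\left(-95 + z{\left(f{\left(5 \right)} \right)}\right)^{2} = \left(-95 + 2 \left(1 + 2 \cdot 5\right)^{2} \left(-10 + \left(1 + 2 \cdot 5\right)^{2}\right)\right)^{2} = \left(-95 + 2 \left(1 + 10\right)^{2} \left(-10 + \left(1 + 10\right)^{2}\right)\right)^{2} = \left(-95 + 2 \cdot 11^{2} \left(-10 + 11^{2}\right)\right)^{2} = \left(-95 + 2 \cdot 121 \left(-10 + 121\right)\right)^{2} = \left(-95 + 2 \cdot 121 \cdot 111\right)^{2} = \left(-95 + 26862\right)^{2} = 26767^{2} = 716472289$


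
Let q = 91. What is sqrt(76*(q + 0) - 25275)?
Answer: I*sqrt(18359) ≈ 135.5*I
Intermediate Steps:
sqrt(76*(q + 0) - 25275) = sqrt(76*(91 + 0) - 25275) = sqrt(76*91 - 25275) = sqrt(6916 - 25275) = sqrt(-18359) = I*sqrt(18359)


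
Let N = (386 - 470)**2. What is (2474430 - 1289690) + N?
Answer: 1191796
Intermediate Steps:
N = 7056 (N = (-84)**2 = 7056)
(2474430 - 1289690) + N = (2474430 - 1289690) + 7056 = 1184740 + 7056 = 1191796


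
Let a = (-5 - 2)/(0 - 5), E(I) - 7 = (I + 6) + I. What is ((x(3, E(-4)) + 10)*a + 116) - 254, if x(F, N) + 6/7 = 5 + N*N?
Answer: -416/5 ≈ -83.200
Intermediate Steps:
E(I) = 13 + 2*I (E(I) = 7 + ((I + 6) + I) = 7 + ((6 + I) + I) = 7 + (6 + 2*I) = 13 + 2*I)
x(F, N) = 29/7 + N² (x(F, N) = -6/7 + (5 + N*N) = -6/7 + (5 + N²) = 29/7 + N²)
a = 7/5 (a = -7/(-5) = -7*(-⅕) = 7/5 ≈ 1.4000)
((x(3, E(-4)) + 10)*a + 116) - 254 = (((29/7 + (13 + 2*(-4))²) + 10)*(7/5) + 116) - 254 = (((29/7 + (13 - 8)²) + 10)*(7/5) + 116) - 254 = (((29/7 + 5²) + 10)*(7/5) + 116) - 254 = (((29/7 + 25) + 10)*(7/5) + 116) - 254 = ((204/7 + 10)*(7/5) + 116) - 254 = ((274/7)*(7/5) + 116) - 254 = (274/5 + 116) - 254 = 854/5 - 254 = -416/5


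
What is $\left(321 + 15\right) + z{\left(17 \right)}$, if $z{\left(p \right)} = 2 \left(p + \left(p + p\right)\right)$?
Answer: $438$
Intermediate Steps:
$z{\left(p \right)} = 6 p$ ($z{\left(p \right)} = 2 \left(p + 2 p\right) = 2 \cdot 3 p = 6 p$)
$\left(321 + 15\right) + z{\left(17 \right)} = \left(321 + 15\right) + 6 \cdot 17 = 336 + 102 = 438$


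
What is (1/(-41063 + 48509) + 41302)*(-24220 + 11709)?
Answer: -3847566544123/7446 ≈ -5.1673e+8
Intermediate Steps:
(1/(-41063 + 48509) + 41302)*(-24220 + 11709) = (1/7446 + 41302)*(-12511) = (307534693/7446)*(-12511) = -3847566544123/7446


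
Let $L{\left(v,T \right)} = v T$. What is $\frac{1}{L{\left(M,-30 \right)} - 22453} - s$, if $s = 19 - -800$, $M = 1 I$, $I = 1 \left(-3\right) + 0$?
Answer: $- \frac{18315298}{22363} \approx -819.0$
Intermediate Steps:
$I = -3$ ($I = -3 + 0 = -3$)
$M = -3$ ($M = 1 \left(-3\right) = -3$)
$L{\left(v,T \right)} = T v$
$s = 819$ ($s = 19 + 800 = 819$)
$\frac{1}{L{\left(M,-30 \right)} - 22453} - s = \frac{1}{\left(-30\right) \left(-3\right) - 22453} - 819 = \frac{1}{90 - 22453} - 819 = \frac{1}{-22363} - 819 = - \frac{1}{22363} - 819 = - \frac{18315298}{22363}$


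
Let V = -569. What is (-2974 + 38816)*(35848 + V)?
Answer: 1264469918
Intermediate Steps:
(-2974 + 38816)*(35848 + V) = (-2974 + 38816)*(35848 - 569) = 35842*35279 = 1264469918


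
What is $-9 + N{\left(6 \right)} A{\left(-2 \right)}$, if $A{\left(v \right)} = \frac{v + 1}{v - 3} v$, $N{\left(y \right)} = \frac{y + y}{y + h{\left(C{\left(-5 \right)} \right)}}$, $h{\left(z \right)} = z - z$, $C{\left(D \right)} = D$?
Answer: $- \frac{49}{5} \approx -9.8$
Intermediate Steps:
$h{\left(z \right)} = 0$
$N{\left(y \right)} = 2$ ($N{\left(y \right)} = \frac{y + y}{y + 0} = \frac{2 y}{y} = 2$)
$A{\left(v \right)} = \frac{v \left(1 + v\right)}{-3 + v}$ ($A{\left(v \right)} = \frac{1 + v}{-3 + v} v = \frac{v \left(1 + v\right)}{-3 + v}$)
$-9 + N{\left(6 \right)} A{\left(-2 \right)} = -9 + 2 \left(- \frac{2 \left(1 - 2\right)}{-3 - 2}\right) = -9 + 2 \left(\left(-2\right) \frac{1}{-5} \left(-1\right)\right) = -9 + 2 \left(\left(-2\right) \left(- \frac{1}{5}\right) \left(-1\right)\right) = -9 + 2 \left(- \frac{2}{5}\right) = -9 - \frac{4}{5} = - \frac{49}{5}$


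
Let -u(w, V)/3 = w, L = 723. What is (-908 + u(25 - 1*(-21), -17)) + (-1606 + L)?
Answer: -1929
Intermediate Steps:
u(w, V) = -3*w
(-908 + u(25 - 1*(-21), -17)) + (-1606 + L) = (-908 - 3*(25 - 1*(-21))) + (-1606 + 723) = (-908 - 3*(25 + 21)) - 883 = (-908 - 3*46) - 883 = (-908 - 138) - 883 = -1046 - 883 = -1929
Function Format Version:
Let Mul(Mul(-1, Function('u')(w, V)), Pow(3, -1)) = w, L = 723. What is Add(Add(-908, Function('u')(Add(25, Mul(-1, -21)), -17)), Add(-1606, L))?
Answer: -1929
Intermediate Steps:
Function('u')(w, V) = Mul(-3, w)
Add(Add(-908, Function('u')(Add(25, Mul(-1, -21)), -17)), Add(-1606, L)) = Add(Add(-908, Mul(-3, Add(25, Mul(-1, -21)))), Add(-1606, 723)) = Add(Add(-908, Mul(-3, Add(25, 21))), -883) = Add(Add(-908, Mul(-3, 46)), -883) = Add(Add(-908, -138), -883) = Add(-1046, -883) = -1929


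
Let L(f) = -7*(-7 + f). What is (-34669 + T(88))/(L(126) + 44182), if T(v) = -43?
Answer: -34712/43349 ≈ -0.80076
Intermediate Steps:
L(f) = 49 - 7*f
(-34669 + T(88))/(L(126) + 44182) = (-34669 - 43)/((49 - 7*126) + 44182) = -34712/((49 - 882) + 44182) = -34712/(-833 + 44182) = -34712/43349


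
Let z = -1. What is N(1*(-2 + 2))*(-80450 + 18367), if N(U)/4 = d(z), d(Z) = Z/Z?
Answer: -248332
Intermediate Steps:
d(Z) = 1
N(U) = 4 (N(U) = 4*1 = 4)
N(1*(-2 + 2))*(-80450 + 18367) = 4*(-80450 + 18367) = 4*(-62083) = -248332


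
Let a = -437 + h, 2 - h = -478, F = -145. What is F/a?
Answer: -145/43 ≈ -3.3721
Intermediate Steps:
h = 480 (h = 2 - 1*(-478) = 2 + 478 = 480)
a = 43 (a = -437 + 480 = 43)
F/a = -145/43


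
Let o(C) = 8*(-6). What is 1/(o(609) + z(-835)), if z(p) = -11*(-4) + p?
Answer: -1/839 ≈ -0.0011919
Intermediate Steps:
o(C) = -48
z(p) = 44 + p
1/(o(609) + z(-835)) = 1/(-48 + (44 - 835)) = 1/(-48 - 791) = 1/(-839) = -1/839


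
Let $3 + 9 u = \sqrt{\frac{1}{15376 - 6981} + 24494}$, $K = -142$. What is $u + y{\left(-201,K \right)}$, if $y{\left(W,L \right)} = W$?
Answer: $- \frac{604}{3} + \frac{\sqrt{191804418305}}{25185} \approx -183.94$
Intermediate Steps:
$u = - \frac{1}{3} + \frac{\sqrt{191804418305}}{25185}$ ($u = - \frac{1}{3} + \frac{\sqrt{\frac{1}{15376 - 6981} + 24494}}{9} = - \frac{1}{3} + \frac{\sqrt{\frac{1}{8395} + 24494}}{9} = - \frac{1}{3} + \frac{\sqrt{\frac{205627131}{8395}}}{9} = - \frac{1}{3} + \frac{\frac{3}{8395} \sqrt{191804418305}}{9} = - \frac{1}{3} + \frac{\sqrt{191804418305}}{25185} \approx 17.056$)
$u + y{\left(-201,K \right)} = \left(- \frac{1}{3} + \frac{\sqrt{191804418305}}{25185}\right) - 201 = - \frac{604}{3} + \frac{\sqrt{191804418305}}{25185}$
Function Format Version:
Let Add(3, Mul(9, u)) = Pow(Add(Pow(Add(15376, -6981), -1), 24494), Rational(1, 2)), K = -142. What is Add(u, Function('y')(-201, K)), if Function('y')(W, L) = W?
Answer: Add(Rational(-604, 3), Mul(Rational(1, 25185), Pow(191804418305, Rational(1, 2)))) ≈ -183.94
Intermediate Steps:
u = Add(Rational(-1, 3), Mul(Rational(1, 25185), Pow(191804418305, Rational(1, 2)))) (u = Add(Rational(-1, 3), Mul(Rational(1, 9), Pow(Add(Pow(Add(15376, -6981), -1), 24494), Rational(1, 2)))) = Add(Rational(-1, 3), Mul(Rational(1, 9), Pow(Add(Pow(8395, -1), 24494), Rational(1, 2)))) = Add(Rational(-1, 3), Mul(Rational(1, 9), Pow(Add(Rational(1, 8395), 24494), Rational(1, 2)))) = Add(Rational(-1, 3), Mul(Rational(1, 9), Pow(Rational(205627131, 8395), Rational(1, 2)))) = Add(Rational(-1, 3), Mul(Rational(1, 9), Mul(Rational(3, 8395), Pow(191804418305, Rational(1, 2))))) = Add(Rational(-1, 3), Mul(Rational(1, 25185), Pow(191804418305, Rational(1, 2)))) ≈ 17.056)
Add(u, Function('y')(-201, K)) = Add(Add(Rational(-1, 3), Mul(Rational(1, 25185), Pow(191804418305, Rational(1, 2)))), -201) = Add(Rational(-604, 3), Mul(Rational(1, 25185), Pow(191804418305, Rational(1, 2))))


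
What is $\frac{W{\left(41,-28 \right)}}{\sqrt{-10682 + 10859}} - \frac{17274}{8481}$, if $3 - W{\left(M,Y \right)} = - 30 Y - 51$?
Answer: $- \frac{5758}{2827} - \frac{262 \sqrt{177}}{59} \approx -61.116$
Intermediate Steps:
$W{\left(M,Y \right)} = 54 + 30 Y$ ($W{\left(M,Y \right)} = 3 - \left(- 30 Y - 51\right) = 3 - \left(-51 - 30 Y\right) = 3 + \left(51 + 30 Y\right) = 54 + 30 Y$)
$\frac{W{\left(41,-28 \right)}}{\sqrt{-10682 + 10859}} - \frac{17274}{8481} = \frac{54 + 30 \left(-28\right)}{\sqrt{-10682 + 10859}} - \frac{17274}{8481} = \frac{54 - 840}{\sqrt{177}} - \frac{5758}{2827} = - 786 \frac{\sqrt{177}}{177} - \frac{5758}{2827} = - \frac{262 \sqrt{177}}{59} - \frac{5758}{2827} = - \frac{5758}{2827} - \frac{262 \sqrt{177}}{59}$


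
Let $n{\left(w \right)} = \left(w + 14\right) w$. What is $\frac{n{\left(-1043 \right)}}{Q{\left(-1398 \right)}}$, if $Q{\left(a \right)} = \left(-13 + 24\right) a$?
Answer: $- \frac{357749}{5126} \approx -69.791$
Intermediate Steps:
$Q{\left(a \right)} = 11 a$
$n{\left(w \right)} = w \left(14 + w\right)$ ($n{\left(w \right)} = \left(14 + w\right) w = w \left(14 + w\right)$)
$\frac{n{\left(-1043 \right)}}{Q{\left(-1398 \right)}} = \frac{\left(-1043\right) \left(14 - 1043\right)}{11 \left(-1398\right)} = \frac{\left(-1043\right) \left(-1029\right)}{-15378} = 1073247 \left(- \frac{1}{15378}\right) = - \frac{357749}{5126}$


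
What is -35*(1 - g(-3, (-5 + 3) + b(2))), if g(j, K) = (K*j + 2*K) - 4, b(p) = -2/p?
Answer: -70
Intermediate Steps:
g(j, K) = -4 + 2*K + K*j (g(j, K) = (2*K + K*j) - 4 = -4 + 2*K + K*j)
-35*(1 - g(-3, (-5 + 3) + b(2))) = -35*(1 - (-4 + 2*((-5 + 3) - 2/2) + ((-5 + 3) - 2/2)*(-3))) = -35*(1 - (-4 + 2*(-2 - 2*½) + (-2 - 2*½)*(-3))) = -35*(1 - (-4 + 2*(-2 - 1) + (-2 - 1)*(-3))) = -35*(1 - (-4 + 2*(-3) - 3*(-3))) = -35*(1 - (-4 - 6 + 9)) = -35*(1 - 1*(-1)) = -35*(1 + 1) = -35*2 = -70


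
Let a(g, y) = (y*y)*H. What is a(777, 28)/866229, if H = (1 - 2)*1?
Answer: -112/123747 ≈ -0.00090507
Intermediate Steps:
H = -1 (H = -1*1 = -1)
a(g, y) = -y**2 (a(g, y) = (y*y)*(-1) = y**2*(-1) = -y**2)
a(777, 28)/866229 = -1*28**2/866229 = -1*784*(1/866229) = -784*1/866229 = -112/123747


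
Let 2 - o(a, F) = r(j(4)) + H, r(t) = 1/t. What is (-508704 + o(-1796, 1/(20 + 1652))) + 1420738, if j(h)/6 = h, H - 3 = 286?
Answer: 21881927/24 ≈ 9.1175e+5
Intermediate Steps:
H = 289 (H = 3 + 286 = 289)
j(h) = 6*h
o(a, F) = -6889/24 (o(a, F) = 2 - (1/(6*4) + 289) = 2 - (1/24 + 289) = 2 - 1*6937/24 = 2 - 6937/24 = -6889/24)
(-508704 + o(-1796, 1/(20 + 1652))) + 1420738 = (-508704 - 6889/24) + 1420738 = -12215785/24 + 1420738 = 21881927/24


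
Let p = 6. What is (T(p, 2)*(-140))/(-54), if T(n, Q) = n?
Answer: 140/9 ≈ 15.556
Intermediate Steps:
(T(p, 2)*(-140))/(-54) = (6*(-140))/(-54) = -840*(-1/54) = 140/9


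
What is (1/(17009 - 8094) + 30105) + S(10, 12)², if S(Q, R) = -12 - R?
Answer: 273521116/8915 ≈ 30681.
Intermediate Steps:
(1/(17009 - 8094) + 30105) + S(10, 12)² = (1/(17009 - 8094) + 30105) + (-12 - 1*12)² = (1/8915 + 30105) + (-12 - 12)² = (1/8915 + 30105) + (-24)² = 268386076/8915 + 576 = 273521116/8915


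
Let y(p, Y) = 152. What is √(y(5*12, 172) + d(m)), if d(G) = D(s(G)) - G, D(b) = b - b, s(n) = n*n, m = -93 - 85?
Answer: √330 ≈ 18.166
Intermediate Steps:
m = -178
s(n) = n²
D(b) = 0
d(G) = -G (d(G) = 0 - G = -G)
√(y(5*12, 172) + d(m)) = √(152 - 1*(-178)) = √(152 + 178) = √330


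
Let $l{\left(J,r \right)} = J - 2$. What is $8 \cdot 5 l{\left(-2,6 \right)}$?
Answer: $-160$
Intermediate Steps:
$l{\left(J,r \right)} = -2 + J$
$8 \cdot 5 l{\left(-2,6 \right)} = 8 \cdot 5 \left(-2 - 2\right) = 40 \left(-4\right) = -160$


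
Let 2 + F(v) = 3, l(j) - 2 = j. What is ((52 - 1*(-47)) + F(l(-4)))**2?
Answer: 10000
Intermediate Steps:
l(j) = 2 + j
F(v) = 1 (F(v) = -2 + 3 = 1)
((52 - 1*(-47)) + F(l(-4)))**2 = ((52 - 1*(-47)) + 1)**2 = ((52 + 47) + 1)**2 = (99 + 1)**2 = 100**2 = 10000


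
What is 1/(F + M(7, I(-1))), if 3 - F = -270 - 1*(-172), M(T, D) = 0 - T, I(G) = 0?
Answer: 1/94 ≈ 0.010638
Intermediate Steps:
M(T, D) = -T
F = 101 (F = 3 - (-270 - 1*(-172)) = 3 - (-270 + 172) = 3 - 1*(-98) = 3 + 98 = 101)
1/(F + M(7, I(-1))) = 1/(101 - 1*7) = 1/(101 - 7) = 1/94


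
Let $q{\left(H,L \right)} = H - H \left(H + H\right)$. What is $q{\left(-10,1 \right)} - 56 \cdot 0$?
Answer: $-210$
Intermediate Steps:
$q{\left(H,L \right)} = H - 2 H^{2}$ ($q{\left(H,L \right)} = H - H 2 H = H - 2 H^{2}$)
$q{\left(-10,1 \right)} - 56 \cdot 0 = - 10 \left(1 - -20\right) - 56 \cdot 0 = - 10 \left(1 + 20\right) - 0 = \left(-10\right) 21 + 0 = -210 + 0 = -210$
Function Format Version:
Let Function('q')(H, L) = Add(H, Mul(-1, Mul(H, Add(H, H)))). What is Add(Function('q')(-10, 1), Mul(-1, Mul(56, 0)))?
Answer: -210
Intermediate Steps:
Function('q')(H, L) = Add(H, Mul(-2, Pow(H, 2))) (Function('q')(H, L) = Add(H, Mul(-1, Mul(H, Mul(2, H)))) = Add(H, Mul(-1, Mul(2, Pow(H, 2)))) = Add(H, Mul(-2, Pow(H, 2))))
Add(Function('q')(-10, 1), Mul(-1, Mul(56, 0))) = Add(Mul(-10, Add(1, Mul(-2, -10))), Mul(-1, Mul(56, 0))) = Add(Mul(-10, Add(1, 20)), Mul(-1, 0)) = Add(Mul(-10, 21), 0) = Add(-210, 0) = -210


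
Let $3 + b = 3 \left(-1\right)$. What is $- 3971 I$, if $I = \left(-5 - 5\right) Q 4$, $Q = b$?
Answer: $-953040$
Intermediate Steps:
$b = -6$ ($b = -3 + 3 \left(-1\right) = -3 - 3 = -6$)
$Q = -6$
$I = 240$ ($I = \left(-5 - 5\right) \left(-6\right) 4 = \left(-10\right) \left(-6\right) 4 = 60 \cdot 4 = 240$)
$- 3971 I = \left(-3971\right) 240 = -953040$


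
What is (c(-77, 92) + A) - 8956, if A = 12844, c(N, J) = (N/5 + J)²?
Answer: 243889/25 ≈ 9755.6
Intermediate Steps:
c(N, J) = (J + N/5)² (c(N, J) = (N*(⅕) + J)² = (N/5 + J)² = (J + N/5)²)
(c(-77, 92) + A) - 8956 = ((-77 + 5*92)²/25 + 12844) - 8956 = ((-77 + 460)²/25 + 12844) - 8956 = ((1/25)*383² + 12844) - 8956 = ((1/25)*146689 + 12844) - 8956 = (146689/25 + 12844) - 8956 = 467789/25 - 8956 = 243889/25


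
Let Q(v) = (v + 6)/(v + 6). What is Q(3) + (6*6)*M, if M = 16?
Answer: 577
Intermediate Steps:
Q(v) = 1 (Q(v) = (6 + v)/(6 + v) = 1)
Q(3) + (6*6)*M = 1 + (6*6)*16 = 1 + 36*16 = 1 + 576 = 577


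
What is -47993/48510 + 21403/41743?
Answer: -87737479/184086630 ≈ -0.47661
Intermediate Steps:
-47993/48510 + 21403/41743 = -47993*1/48510 + 21403*(1/41743) = -4363/4410 + 21403/41743 = -87737479/184086630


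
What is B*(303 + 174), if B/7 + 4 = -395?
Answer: -1332261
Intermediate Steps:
B = -2793 (B = -28 + 7*(-395) = -28 - 2765 = -2793)
B*(303 + 174) = -2793*(303 + 174) = -2793*477 = -1332261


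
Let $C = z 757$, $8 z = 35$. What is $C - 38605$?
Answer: $- \frac{282345}{8} \approx -35293.0$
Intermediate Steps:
$z = \frac{35}{8}$ ($z = \frac{1}{8} \cdot 35 = \frac{35}{8} \approx 4.375$)
$C = \frac{26495}{8}$ ($C = \frac{35}{8} \cdot 757 = \frac{26495}{8} \approx 3311.9$)
$C - 38605 = \frac{26495}{8} - 38605 = - \frac{282345}{8}$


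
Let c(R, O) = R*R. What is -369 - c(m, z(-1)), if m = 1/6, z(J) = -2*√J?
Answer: -13285/36 ≈ -369.03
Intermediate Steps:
m = ⅙ ≈ 0.16667
c(R, O) = R²
-369 - c(m, z(-1)) = -369 - (⅙)² = -369 - 1*1/36 = -369 - 1/36 = -13285/36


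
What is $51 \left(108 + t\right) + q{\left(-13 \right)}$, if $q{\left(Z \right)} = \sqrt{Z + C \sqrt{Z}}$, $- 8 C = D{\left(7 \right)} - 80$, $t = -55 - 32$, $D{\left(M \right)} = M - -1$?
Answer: $1071 + \sqrt{-13 + 9 i \sqrt{13}} \approx 1074.3 + 4.8968 i$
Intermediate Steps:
$D{\left(M \right)} = 1 + M$ ($D{\left(M \right)} = M + 1 = 1 + M$)
$t = -87$
$C = 9$ ($C = - \frac{\left(1 + 7\right) - 80}{8} = - \frac{8 - 80}{8} = \left(- \frac{1}{8}\right) \left(-72\right) = 9$)
$q{\left(Z \right)} = \sqrt{Z + 9 \sqrt{Z}}$
$51 \left(108 + t\right) + q{\left(-13 \right)} = 51 \left(108 - 87\right) + \sqrt{-13 + 9 \sqrt{-13}} = 51 \cdot 21 + \sqrt{-13 + 9 i \sqrt{13}} = 1071 + \sqrt{-13 + 9 i \sqrt{13}}$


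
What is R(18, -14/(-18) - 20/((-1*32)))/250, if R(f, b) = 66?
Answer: 33/125 ≈ 0.26400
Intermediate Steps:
R(18, -14/(-18) - 20/((-1*32)))/250 = 66/250 = 66*(1/250) = 33/125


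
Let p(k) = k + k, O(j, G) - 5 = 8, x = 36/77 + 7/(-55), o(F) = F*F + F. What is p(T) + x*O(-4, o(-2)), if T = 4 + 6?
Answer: 9403/385 ≈ 24.423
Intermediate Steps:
o(F) = F + F**2 (o(F) = F**2 + F = F + F**2)
T = 10
x = 131/385 (x = 36*(1/77) + 7*(-1/55) = 36/77 - 7/55 = 131/385 ≈ 0.34026)
O(j, G) = 13 (O(j, G) = 5 + 8 = 13)
p(k) = 2*k
p(T) + x*O(-4, o(-2)) = 2*10 + (131/385)*13 = 20 + 1703/385 = 9403/385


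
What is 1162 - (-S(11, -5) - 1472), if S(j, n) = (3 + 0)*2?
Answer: 2640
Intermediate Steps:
S(j, n) = 6 (S(j, n) = 3*2 = 6)
1162 - (-S(11, -5) - 1472) = 1162 - (-1*6 - 1472) = 1162 - (-6 - 1472) = 1162 - 1*(-1478) = 1162 + 1478 = 2640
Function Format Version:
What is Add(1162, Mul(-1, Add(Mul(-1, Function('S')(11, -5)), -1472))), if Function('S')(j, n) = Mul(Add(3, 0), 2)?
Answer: 2640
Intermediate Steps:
Function('S')(j, n) = 6 (Function('S')(j, n) = Mul(3, 2) = 6)
Add(1162, Mul(-1, Add(Mul(-1, Function('S')(11, -5)), -1472))) = Add(1162, Mul(-1, Add(Mul(-1, 6), -1472))) = Add(1162, Mul(-1, Add(-6, -1472))) = Add(1162, Mul(-1, -1478)) = Add(1162, 1478) = 2640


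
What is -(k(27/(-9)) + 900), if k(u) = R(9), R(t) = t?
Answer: -909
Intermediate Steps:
k(u) = 9
-(k(27/(-9)) + 900) = -(9 + 900) = -1*909 = -909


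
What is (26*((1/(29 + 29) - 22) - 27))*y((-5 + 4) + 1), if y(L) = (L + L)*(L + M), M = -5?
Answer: 0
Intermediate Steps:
y(L) = 2*L*(-5 + L) (y(L) = (L + L)*(L - 5) = (2*L)*(-5 + L) = 2*L*(-5 + L))
(26*((1/(29 + 29) - 22) - 27))*y((-5 + 4) + 1) = (26*((1/(29 + 29) - 22) - 27))*(2*((-5 + 4) + 1)*(-5 + ((-5 + 4) + 1))) = (26*((1/58 - 22) - 27))*(2*(-1 + 1)*(-5 + (-1 + 1))) = (26*((1/58 - 22) - 27))*(2*0*(-5 + 0)) = (26*(-1275/58 - 27))*(2*0*(-5)) = (26*(-2841/58))*0 = -36933/29*0 = 0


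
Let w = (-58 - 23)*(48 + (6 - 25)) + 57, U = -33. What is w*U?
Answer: 75636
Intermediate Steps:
w = -2292 (w = -81*(48 - 19) + 57 = -81*29 + 57 = -2349 + 57 = -2292)
w*U = -2292*(-33) = 75636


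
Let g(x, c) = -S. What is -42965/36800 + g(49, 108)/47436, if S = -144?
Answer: -33879809/29094080 ≈ -1.1645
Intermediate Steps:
g(x, c) = 144 (g(x, c) = -1*(-144) = 144)
-42965/36800 + g(49, 108)/47436 = -42965/36800 + 144/47436 = -42965*1/36800 + 144*(1/47436) = -8593/7360 + 12/3953 = -33879809/29094080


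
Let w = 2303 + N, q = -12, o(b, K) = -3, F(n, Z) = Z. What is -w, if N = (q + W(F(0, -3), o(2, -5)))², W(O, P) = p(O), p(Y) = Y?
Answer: -2528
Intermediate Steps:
W(O, P) = O
N = 225 (N = (-12 - 3)² = (-15)² = 225)
w = 2528 (w = 2303 + 225 = 2528)
-w = -1*2528 = -2528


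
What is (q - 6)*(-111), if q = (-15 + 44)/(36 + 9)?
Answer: 8917/15 ≈ 594.47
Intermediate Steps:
q = 29/45 ≈ 0.64444
(q - 6)*(-111) = (29/45 - 6)*(-111) = -241/45*(-111) = 8917/15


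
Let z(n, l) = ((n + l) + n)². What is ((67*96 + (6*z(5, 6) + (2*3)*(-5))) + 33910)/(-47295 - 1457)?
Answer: -5231/6094 ≈ -0.85839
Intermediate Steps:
z(n, l) = (l + 2*n)² (z(n, l) = ((l + n) + n)² = (l + 2*n)²)
((67*96 + (6*z(5, 6) + (2*3)*(-5))) + 33910)/(-47295 - 1457) = ((67*96 + (6*(6 + 2*5)² + (2*3)*(-5))) + 33910)/(-47295 - 1457) = ((6432 + (6*(6 + 10)² + 6*(-5))) + 33910)/(-48752) = ((6432 + (6*16² - 30)) + 33910)*(-1/48752) = ((6432 + (6*256 - 30)) + 33910)*(-1/48752) = ((6432 + (1536 - 30)) + 33910)*(-1/48752) = ((6432 + 1506) + 33910)*(-1/48752) = (7938 + 33910)*(-1/48752) = 41848*(-1/48752) = -5231/6094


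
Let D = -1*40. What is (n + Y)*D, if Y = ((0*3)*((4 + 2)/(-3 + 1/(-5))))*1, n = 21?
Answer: -840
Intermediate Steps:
D = -40
Y = 0 (Y = (0*(6/(-3 - 1/5)))*1 = (0*(6/(-16/5)))*1 = (0*(6*(-5/16)))*1 = (0*(-15/8))*1 = 0*1 = 0)
(n + Y)*D = (21 + 0)*(-40) = 21*(-40) = -840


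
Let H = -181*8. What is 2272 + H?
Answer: 824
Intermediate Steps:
H = -1448
2272 + H = 2272 - 1448 = 824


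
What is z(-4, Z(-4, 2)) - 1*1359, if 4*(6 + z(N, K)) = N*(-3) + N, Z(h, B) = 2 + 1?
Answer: -1363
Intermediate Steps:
Z(h, B) = 3
z(N, K) = -6 - N/2 (z(N, K) = -6 + (N*(-3) + N)/4 = -6 + (-3*N + N)/4 = -6 + (-2*N)/4 = -6 - N/2)
z(-4, Z(-4, 2)) - 1*1359 = (-6 - 1/2*(-4)) - 1*1359 = (-6 + 2) - 1359 = -4 - 1359 = -1363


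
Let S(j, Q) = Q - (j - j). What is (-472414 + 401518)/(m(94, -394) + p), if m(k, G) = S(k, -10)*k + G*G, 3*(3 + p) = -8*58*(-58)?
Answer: -212688/489791 ≈ -0.43424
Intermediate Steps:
S(j, Q) = Q (S(j, Q) = Q - 1*0 = Q + 0 = Q)
p = 26903/3 (p = -3 + (-8*58*(-58))/3 = -3 + (-464*(-58))/3 = -3 + (⅓)*26912 = -3 + 26912/3 = 26903/3 ≈ 8967.7)
m(k, G) = G² - 10*k (m(k, G) = -10*k + G*G = -10*k + G² = G² - 10*k)
(-472414 + 401518)/(m(94, -394) + p) = (-472414 + 401518)/(((-394)² - 10*94) + 26903/3) = -70896/((155236 - 940) + 26903/3) = -70896/(154296 + 26903/3) = -70896/489791/3 = -70896*3/489791 = -212688/489791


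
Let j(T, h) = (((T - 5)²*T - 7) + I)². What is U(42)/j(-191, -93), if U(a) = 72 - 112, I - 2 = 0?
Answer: -40/53838333926521 ≈ -7.4296e-13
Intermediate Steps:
I = 2 (I = 2 + 0 = 2)
U(a) = -40
j(T, h) = (-5 + T*(-5 + T)²)² (j(T, h) = (((T - 5)²*T - 7) + 2)² = (((-5 + T)²*T - 7) + 2)² = ((T*(-5 + T)² - 7) + 2)² = ((-7 + T*(-5 + T)²) + 2)² = (-5 + T*(-5 + T)²)²)
U(42)/j(-191, -93) = -40/(-5 - 191*(-5 - 191)²)² = -40/(-5 - 191*(-196)²)² = -40/(-5 - 191*38416)² = -40/(-5 - 7337456)² = -40/((-7337461)²) = -40/53838333926521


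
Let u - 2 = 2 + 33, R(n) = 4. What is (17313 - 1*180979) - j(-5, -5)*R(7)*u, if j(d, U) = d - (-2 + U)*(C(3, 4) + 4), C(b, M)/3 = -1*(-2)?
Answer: -173286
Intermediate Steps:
C(b, M) = 6 (C(b, M) = 3*(-1*(-2)) = 3*2 = 6)
u = 37 (u = 2 + (2 + 33) = 2 + 35 = 37)
j(d, U) = 20 + d - 10*U (j(d, U) = d - (-2 + U)*(6 + 4) = d - (-2 + U)*10 = d - (-20 + 10*U) = d + (20 - 10*U) = 20 + d - 10*U)
(17313 - 1*180979) - j(-5, -5)*R(7)*u = (17313 - 1*180979) - (20 - 5 - 10*(-5))*4*37 = (17313 - 180979) - (20 - 5 + 50)*4*37 = -163666 - 65*4*37 = -163666 - 260*37 = -163666 - 1*9620 = -163666 - 9620 = -173286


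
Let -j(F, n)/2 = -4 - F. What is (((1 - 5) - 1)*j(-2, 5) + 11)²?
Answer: 81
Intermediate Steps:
j(F, n) = 8 + 2*F (j(F, n) = -2*(-4 - F) = 8 + 2*F)
(((1 - 5) - 1)*j(-2, 5) + 11)² = (((1 - 5) - 1)*(8 + 2*(-2)) + 11)² = ((-4 - 1)*(8 - 4) + 11)² = (-5*4 + 11)² = (-20 + 11)² = (-9)² = 81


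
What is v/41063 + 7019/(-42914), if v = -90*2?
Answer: -295945717/1762177582 ≈ -0.16794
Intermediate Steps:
v = -180
v/41063 + 7019/(-42914) = -180/41063 + 7019/(-42914) = -180*1/41063 + 7019*(-1/42914) = -180/41063 - 7019/42914 = -295945717/1762177582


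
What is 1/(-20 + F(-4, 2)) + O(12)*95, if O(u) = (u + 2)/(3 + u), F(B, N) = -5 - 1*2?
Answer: 2393/27 ≈ 88.630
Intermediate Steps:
F(B, N) = -7 (F(B, N) = -5 - 2 = -7)
O(u) = (2 + u)/(3 + u)
1/(-20 + F(-4, 2)) + O(12)*95 = 1/(-20 - 7) + ((2 + 12)/(3 + 12))*95 = 1/(-27) + (14/15)*95 = -1/27 + ((1/15)*14)*95 = -1/27 + (14/15)*95 = -1/27 + 266/3 = 2393/27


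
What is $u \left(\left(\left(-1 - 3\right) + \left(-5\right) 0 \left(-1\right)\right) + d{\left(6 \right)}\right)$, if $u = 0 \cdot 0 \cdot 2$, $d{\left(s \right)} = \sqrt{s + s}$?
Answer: $0$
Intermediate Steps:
$d{\left(s \right)} = \sqrt{2} \sqrt{s}$ ($d{\left(s \right)} = \sqrt{2 s} = \sqrt{2} \sqrt{s}$)
$u = 0$ ($u = 0 \cdot 2 = 0$)
$u \left(\left(\left(-1 - 3\right) + \left(-5\right) 0 \left(-1\right)\right) + d{\left(6 \right)}\right) = 0 \left(\left(\left(-1 - 3\right) + \left(-5\right) 0 \left(-1\right)\right) + \sqrt{2} \sqrt{6}\right) = 0 \left(\left(-4 + 0 \left(-1\right)\right) + 2 \sqrt{3}\right) = 0 \left(\left(-4 + 0\right) + 2 \sqrt{3}\right) = 0 \left(-4 + 2 \sqrt{3}\right) = 0$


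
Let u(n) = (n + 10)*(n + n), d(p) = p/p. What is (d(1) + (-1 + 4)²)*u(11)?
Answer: 4620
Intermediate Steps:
d(p) = 1
u(n) = 2*n*(10 + n) (u(n) = (10 + n)*(2*n) = 2*n*(10 + n))
(d(1) + (-1 + 4)²)*u(11) = (1 + (-1 + 4)²)*(2*11*(10 + 11)) = (1 + 3²)*(2*11*21) = (1 + 9)*462 = 10*462 = 4620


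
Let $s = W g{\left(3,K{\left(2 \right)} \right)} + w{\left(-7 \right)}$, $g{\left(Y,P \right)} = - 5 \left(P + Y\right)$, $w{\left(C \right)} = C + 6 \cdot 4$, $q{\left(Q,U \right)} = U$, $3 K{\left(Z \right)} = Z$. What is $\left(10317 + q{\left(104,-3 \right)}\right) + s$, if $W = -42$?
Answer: $11101$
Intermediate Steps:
$K{\left(Z \right)} = \frac{Z}{3}$
$w{\left(C \right)} = 24 + C$ ($w{\left(C \right)} = C + 24 = 24 + C$)
$g{\left(Y,P \right)} = - 5 P - 5 Y$
$s = 787$ ($s = - 42 \left(- 5 \cdot \frac{1}{3} \cdot 2 - 15\right) + \left(24 - 7\right) = - 42 \left(\left(-5\right) \frac{2}{3} - 15\right) + 17 = - 42 \left(- \frac{10}{3} - 15\right) + 17 = \left(-42\right) \left(- \frac{55}{3}\right) + 17 = 770 + 17 = 787$)
$\left(10317 + q{\left(104,-3 \right)}\right) + s = \left(10317 - 3\right) + 787 = 10314 + 787 = 11101$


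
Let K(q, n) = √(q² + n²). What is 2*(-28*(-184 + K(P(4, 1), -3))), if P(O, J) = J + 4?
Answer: 10304 - 56*√34 ≈ 9977.5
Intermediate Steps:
P(O, J) = 4 + J
K(q, n) = √(n² + q²)
2*(-28*(-184 + K(P(4, 1), -3))) = 2*(-28*(-184 + √((-3)² + (4 + 1)²))) = 2*(-28*(-184 + √(9 + 5²))) = 2*(-28*(-184 + √(9 + 25))) = 2*(-28*(-184 + √34)) = 2*(5152 - 28*√34) = 10304 - 56*√34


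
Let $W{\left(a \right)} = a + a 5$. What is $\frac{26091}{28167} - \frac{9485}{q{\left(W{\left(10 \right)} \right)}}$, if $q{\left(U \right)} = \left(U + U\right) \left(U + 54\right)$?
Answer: $\frac{5984059}{25688304} \approx 0.23295$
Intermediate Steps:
$W{\left(a \right)} = 6 a$ ($W{\left(a \right)} = a + 5 a = 6 a$)
$q{\left(U \right)} = 2 U \left(54 + U\right)$
$\frac{26091}{28167} - \frac{9485}{q{\left(W{\left(10 \right)} \right)}} = \frac{26091}{28167} - \frac{9485}{2 \cdot 6 \cdot 10 \left(54 + 6 \cdot 10\right)} = 26091 \cdot \frac{1}{28167} - \frac{9485}{2 \cdot 60 \left(54 + 60\right)} = \frac{8697}{9389} - \frac{9485}{2 \cdot 60 \cdot 114} = \frac{8697}{9389} - \frac{9485}{13680} = \frac{8697}{9389} - \frac{1897}{2736} = \frac{5984059}{25688304}$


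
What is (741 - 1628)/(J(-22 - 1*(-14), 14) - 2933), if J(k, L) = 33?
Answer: 887/2900 ≈ 0.30586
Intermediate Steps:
(741 - 1628)/(J(-22 - 1*(-14), 14) - 2933) = (741 - 1628)/(33 - 2933) = -887/(-2900) = -887*(-1/2900) = 887/2900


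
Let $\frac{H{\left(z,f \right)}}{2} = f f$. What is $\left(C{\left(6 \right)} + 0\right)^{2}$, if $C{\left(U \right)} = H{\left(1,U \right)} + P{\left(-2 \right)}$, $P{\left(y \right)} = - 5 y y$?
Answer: $2704$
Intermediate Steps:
$P{\left(y \right)} = - 5 y^{2}$
$H{\left(z,f \right)} = 2 f^{2}$ ($H{\left(z,f \right)} = 2 f f = 2 f^{2}$)
$C{\left(U \right)} = -20 + 2 U^{2}$ ($C{\left(U \right)} = 2 U^{2} - 5 \left(-2\right)^{2} = 2 U^{2} - 20 = -20 + 2 U^{2}$)
$\left(C{\left(6 \right)} + 0\right)^{2} = \left(\left(-20 + 2 \cdot 6^{2}\right) + 0\right)^{2} = \left(\left(-20 + 2 \cdot 36\right) + 0\right)^{2} = \left(\left(-20 + 72\right) + 0\right)^{2} = \left(52 + 0\right)^{2} = 52^{2} = 2704$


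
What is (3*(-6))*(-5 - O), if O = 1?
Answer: 108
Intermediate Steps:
(3*(-6))*(-5 - O) = (3*(-6))*(-5 - 1*1) = -18*(-5 - 1) = -18*(-6) = 108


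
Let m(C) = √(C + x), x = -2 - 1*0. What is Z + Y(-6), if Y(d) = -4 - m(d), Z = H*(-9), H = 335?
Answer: -3019 - 2*I*√2 ≈ -3019.0 - 2.8284*I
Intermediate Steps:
x = -2 (x = -2 + 0 = -2)
m(C) = √(-2 + C) (m(C) = √(C - 2) = √(-2 + C))
Z = -3015 (Z = 335*(-9) = -3015)
Y(d) = -4 - √(-2 + d)
Z + Y(-6) = -3015 + (-4 - √(-2 - 6)) = -3015 + (-4 - √(-8)) = -3015 + (-4 - 2*I*√2) = -3019 - 2*I*√2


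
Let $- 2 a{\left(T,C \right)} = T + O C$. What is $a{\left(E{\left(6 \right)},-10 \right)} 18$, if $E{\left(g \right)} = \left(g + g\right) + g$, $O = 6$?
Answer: $378$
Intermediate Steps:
$E{\left(g \right)} = 3 g$ ($E{\left(g \right)} = 2 g + g = 3 g$)
$a{\left(T,C \right)} = - 3 C - \frac{T}{2}$ ($a{\left(T,C \right)} = - \frac{T + 6 C}{2} = - 3 C - \frac{T}{2}$)
$a{\left(E{\left(6 \right)},-10 \right)} 18 = \left(\left(-3\right) \left(-10\right) - \frac{3 \cdot 6}{2}\right) 18 = \left(30 - 9\right) 18 = 21 \cdot 18 = 378$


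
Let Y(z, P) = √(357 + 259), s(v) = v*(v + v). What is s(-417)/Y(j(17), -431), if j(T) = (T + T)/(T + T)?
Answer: 173889*√154/154 ≈ 14012.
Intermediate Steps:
s(v) = 2*v² (s(v) = v*(2*v) = 2*v²)
j(T) = 1 (j(T) = (2*T)/((2*T)) = (2*T)*(1/(2*T)) = 1)
Y(z, P) = 2*√154 (Y(z, P) = √616 = 2*√154)
s(-417)/Y(j(17), -431) = (2*(-417)²)/((2*√154)) = (2*173889)*(√154/308) = 347778*(√154/308) = 173889*√154/154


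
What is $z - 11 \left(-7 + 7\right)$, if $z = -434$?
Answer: $-434$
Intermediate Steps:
$z - 11 \left(-7 + 7\right) = -434 - 11 \left(-7 + 7\right) = -434 - 0 = -434 + 0 = -434$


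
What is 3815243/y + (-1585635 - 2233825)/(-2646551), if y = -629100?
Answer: -7694412890893/1664945234100 ≈ -4.6214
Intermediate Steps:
3815243/y + (-1585635 - 2233825)/(-2646551) = 3815243/(-629100) + (-1585635 - 2233825)/(-2646551) = 3815243*(-1/629100) - 3819460*(-1/2646551) = -3815243/629100 + 3819460/2646551 = -7694412890893/1664945234100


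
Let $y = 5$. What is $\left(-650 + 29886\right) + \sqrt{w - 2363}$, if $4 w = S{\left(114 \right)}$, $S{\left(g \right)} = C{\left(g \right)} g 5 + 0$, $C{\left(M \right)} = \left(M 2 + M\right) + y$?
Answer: $29236 + \frac{\sqrt{188338}}{2} \approx 29453.0$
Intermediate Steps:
$C{\left(M \right)} = 5 + 3 M$ ($C{\left(M \right)} = \left(M 2 + M\right) + 5 = \left(2 M + M\right) + 5 = 3 M + 5 = 5 + 3 M$)
$S{\left(g \right)} = 5 g \left(5 + 3 g\right)$ ($S{\left(g \right)} = \left(5 + 3 g\right) g 5 + 0 = \left(5 + 3 g\right) 5 g + 0 = 5 g \left(5 + 3 g\right) + 0 = 5 g \left(5 + 3 g\right)$)
$w = \frac{98895}{2}$ ($w = \frac{5 \cdot 114 \left(5 + 3 \cdot 114\right)}{4} = \frac{5 \cdot 114 \left(5 + 342\right)}{4} = \frac{5 \cdot 114 \cdot 347}{4} = \frac{1}{4} \cdot 197790 = \frac{98895}{2} \approx 49448.0$)
$\left(-650 + 29886\right) + \sqrt{w - 2363} = \left(-650 + 29886\right) + \sqrt{\frac{98895}{2} - 2363} = 29236 + \sqrt{\frac{94169}{2}} = 29236 + \frac{\sqrt{188338}}{2}$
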